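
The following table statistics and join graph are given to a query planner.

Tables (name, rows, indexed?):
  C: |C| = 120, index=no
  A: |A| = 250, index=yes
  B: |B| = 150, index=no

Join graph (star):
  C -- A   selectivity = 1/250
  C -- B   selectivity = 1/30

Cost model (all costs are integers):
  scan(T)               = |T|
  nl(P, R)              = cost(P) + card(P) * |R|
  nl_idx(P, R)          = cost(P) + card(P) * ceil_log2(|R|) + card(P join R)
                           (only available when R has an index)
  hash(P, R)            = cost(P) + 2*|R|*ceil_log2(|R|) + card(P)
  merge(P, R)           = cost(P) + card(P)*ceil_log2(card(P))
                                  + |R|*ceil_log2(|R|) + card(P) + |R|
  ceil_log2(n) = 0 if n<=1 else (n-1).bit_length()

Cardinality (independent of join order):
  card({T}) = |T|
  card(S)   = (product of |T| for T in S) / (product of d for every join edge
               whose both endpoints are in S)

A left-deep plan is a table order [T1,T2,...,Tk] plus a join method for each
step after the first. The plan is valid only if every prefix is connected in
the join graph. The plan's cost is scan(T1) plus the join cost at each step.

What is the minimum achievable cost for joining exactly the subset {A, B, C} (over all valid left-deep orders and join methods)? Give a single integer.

Selinger DP over subsets of {A,B,C}:
  {C}: scan cost=120, card=120
  {A}: scan cost=250, card=250
  {B}: scan cost=150, card=150
  {AC}: card=120; try (A,nl_idx)→1200, (C,hash)→2180, (A,merge)→3330, (C,merge)→3460, (A,hash)→4240, (A,nl)→30120 …(+1); best=1200 via (A,nl_idx)
  {BC}: card=600; try (C,hash)→1980, (B,merge)→2430, (C,merge)→2460, (B,hash)→2640, (B,nl)→18120, (C,nl)→18150; best=1980 via (C,hash)
  {ABC}: card=600; try (B,merge)→3510, (B,hash)→3720, (A,hash)→6580, (A,nl_idx)→7380, (A,merge)→10830, (B,nl)→19200 …(+1); best=3510 via (B,merge)

3510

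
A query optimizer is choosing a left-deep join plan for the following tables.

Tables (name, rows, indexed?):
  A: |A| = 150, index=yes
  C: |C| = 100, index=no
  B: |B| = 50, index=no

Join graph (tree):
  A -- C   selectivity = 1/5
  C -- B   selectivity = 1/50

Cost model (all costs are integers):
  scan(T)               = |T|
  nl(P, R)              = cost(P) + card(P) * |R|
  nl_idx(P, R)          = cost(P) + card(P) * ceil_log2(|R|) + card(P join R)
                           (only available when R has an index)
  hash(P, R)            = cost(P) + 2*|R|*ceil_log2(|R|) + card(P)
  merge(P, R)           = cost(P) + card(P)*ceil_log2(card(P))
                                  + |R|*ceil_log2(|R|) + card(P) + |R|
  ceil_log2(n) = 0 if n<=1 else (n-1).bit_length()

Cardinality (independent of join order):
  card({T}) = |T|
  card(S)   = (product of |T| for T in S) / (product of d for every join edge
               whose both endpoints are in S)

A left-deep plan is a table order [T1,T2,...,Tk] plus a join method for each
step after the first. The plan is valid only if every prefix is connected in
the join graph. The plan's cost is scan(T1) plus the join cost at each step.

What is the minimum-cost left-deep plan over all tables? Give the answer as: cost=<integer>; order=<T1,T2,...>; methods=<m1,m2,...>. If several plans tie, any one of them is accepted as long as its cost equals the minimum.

cost=2950; order=C,B,A; methods=hash,merge

Selinger DP (subsets sized 1..n):
  {A}: scan cost=150, card=150
  {C}: scan cost=100, card=100
  {B}: scan cost=50, card=50
  {AC}: card=3000; try (C,hash)→1700, (A,merge)→2250, (C,merge)→2300, (A,hash)→2600, (A,nl_idx)→3900, (A,nl)→15100 …(+1); best=1700 via (C,hash)
  {BC}: card=100; try (B,hash)→800, (C,merge)→1200, (B,merge)→1250, (C,hash)→1500, (C,nl)→5050, (B,nl)→5100; best=800 via (B,hash)
  {ABC}: card=3000; try (A,merge)→2950, (A,hash)→3300, (A,nl_idx)→4600, (B,hash)→5300, (A,nl)→15800, (B,merge)→41050 …(+1); best=2950 via (A,merge)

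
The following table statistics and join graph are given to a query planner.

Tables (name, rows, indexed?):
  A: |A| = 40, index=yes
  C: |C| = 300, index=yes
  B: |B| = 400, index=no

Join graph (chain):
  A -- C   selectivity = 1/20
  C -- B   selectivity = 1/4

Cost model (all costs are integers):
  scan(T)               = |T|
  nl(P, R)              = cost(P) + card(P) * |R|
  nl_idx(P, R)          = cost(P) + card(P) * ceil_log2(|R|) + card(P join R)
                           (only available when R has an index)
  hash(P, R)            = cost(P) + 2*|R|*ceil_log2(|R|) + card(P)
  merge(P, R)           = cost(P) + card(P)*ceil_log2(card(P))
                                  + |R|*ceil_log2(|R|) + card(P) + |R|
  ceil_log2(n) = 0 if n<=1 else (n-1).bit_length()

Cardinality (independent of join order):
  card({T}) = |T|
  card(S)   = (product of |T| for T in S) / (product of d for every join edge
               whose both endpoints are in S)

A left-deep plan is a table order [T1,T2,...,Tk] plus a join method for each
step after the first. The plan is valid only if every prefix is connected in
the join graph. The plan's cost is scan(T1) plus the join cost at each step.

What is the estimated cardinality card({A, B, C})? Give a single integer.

Tables in S: A(40), B(400), C(300)
Edges inside S: A-C(d=20), C-B(d=4)
numerator = 40 * 400 * 300 = 4800000
denominator = 20 * 4 = 80
card(S) = 4800000 / 80 = 60000

60000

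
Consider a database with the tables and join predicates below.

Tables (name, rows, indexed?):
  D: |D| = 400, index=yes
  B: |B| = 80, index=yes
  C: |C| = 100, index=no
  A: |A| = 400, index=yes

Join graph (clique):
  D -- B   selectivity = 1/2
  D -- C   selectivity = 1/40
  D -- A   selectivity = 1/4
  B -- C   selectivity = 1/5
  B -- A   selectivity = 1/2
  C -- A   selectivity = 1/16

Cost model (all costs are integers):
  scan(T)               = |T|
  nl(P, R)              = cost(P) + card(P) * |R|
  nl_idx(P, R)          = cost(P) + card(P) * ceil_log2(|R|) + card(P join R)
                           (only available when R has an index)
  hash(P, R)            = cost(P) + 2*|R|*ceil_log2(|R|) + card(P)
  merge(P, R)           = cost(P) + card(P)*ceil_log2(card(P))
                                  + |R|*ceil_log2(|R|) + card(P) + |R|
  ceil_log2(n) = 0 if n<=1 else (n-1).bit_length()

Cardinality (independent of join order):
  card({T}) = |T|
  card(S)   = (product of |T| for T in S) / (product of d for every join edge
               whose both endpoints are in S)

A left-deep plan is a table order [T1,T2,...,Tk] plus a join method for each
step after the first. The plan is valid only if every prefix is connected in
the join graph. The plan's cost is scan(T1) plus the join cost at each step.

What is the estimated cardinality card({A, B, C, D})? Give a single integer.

Tables in S: A(400), B(80), C(100), D(400)
Edges inside S: D-B(d=2), D-C(d=40), D-A(d=4), B-C(d=5), B-A(d=2), C-A(d=16)
numerator = 400 * 80 * 100 * 400 = 1280000000
denominator = 2 * 40 * 4 * 5 * 2 * 16 = 51200
card(S) = 1280000000 / 51200 = 25000

25000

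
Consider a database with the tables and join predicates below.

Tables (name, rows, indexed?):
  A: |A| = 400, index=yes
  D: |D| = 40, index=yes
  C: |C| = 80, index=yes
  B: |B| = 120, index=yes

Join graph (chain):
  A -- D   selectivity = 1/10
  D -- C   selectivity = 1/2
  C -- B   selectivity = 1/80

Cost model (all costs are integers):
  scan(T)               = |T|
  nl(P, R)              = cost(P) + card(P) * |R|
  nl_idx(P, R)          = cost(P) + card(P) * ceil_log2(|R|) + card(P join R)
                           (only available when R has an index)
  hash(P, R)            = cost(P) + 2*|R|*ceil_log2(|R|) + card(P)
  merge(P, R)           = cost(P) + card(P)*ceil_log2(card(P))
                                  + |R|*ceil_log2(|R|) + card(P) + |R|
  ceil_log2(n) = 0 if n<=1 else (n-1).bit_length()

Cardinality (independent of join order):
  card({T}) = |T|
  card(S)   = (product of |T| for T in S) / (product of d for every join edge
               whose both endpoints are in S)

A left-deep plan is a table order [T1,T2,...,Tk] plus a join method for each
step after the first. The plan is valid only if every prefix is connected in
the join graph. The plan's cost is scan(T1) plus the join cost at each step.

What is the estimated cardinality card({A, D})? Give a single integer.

Tables in S: A(400), D(40)
Edges inside S: A-D(d=10)
numerator = 400 * 40 = 16000
denominator = 10 = 10
card(S) = 16000 / 10 = 1600

1600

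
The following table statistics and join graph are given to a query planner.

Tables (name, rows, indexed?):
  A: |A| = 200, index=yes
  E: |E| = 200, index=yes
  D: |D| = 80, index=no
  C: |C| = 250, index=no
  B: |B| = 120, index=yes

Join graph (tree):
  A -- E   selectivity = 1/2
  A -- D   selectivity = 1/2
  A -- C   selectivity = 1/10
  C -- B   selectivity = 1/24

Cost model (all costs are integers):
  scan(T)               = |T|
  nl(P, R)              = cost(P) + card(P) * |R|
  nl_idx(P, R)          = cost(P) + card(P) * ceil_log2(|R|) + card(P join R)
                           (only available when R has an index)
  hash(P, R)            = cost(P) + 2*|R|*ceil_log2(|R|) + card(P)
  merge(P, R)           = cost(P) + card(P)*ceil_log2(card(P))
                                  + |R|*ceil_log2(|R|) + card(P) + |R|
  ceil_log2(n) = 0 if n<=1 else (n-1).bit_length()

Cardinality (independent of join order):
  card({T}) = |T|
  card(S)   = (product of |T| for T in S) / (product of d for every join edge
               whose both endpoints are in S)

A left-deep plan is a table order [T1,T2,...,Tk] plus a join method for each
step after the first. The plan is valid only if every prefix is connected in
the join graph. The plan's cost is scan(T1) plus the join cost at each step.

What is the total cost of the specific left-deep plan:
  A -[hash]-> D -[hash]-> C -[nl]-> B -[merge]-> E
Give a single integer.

step 1: scan A: cost=200, card=200
step 2: join D via hash
    card(P join D) = 200*80/(2) = 8000
    cost = 200 + 2*80*7 + 200 = 1520
step 3: join C via hash
    card(P join C) = 8000*250/(10) = 200000
    cost = 1520 + 2*250*8 + 8000 = 13520
step 4: join B via nl
    card(P join B) = 200000*120/(24) = 1000000
    cost = 13520 + 200000*120 = 24013520
step 5: join E via merge
    card(P join E) = 1000000*200/(2) = 100000000
    cost = 24013520 + 1000000*20 + 200*8 + 1000000 + 200 = 45015320

45015320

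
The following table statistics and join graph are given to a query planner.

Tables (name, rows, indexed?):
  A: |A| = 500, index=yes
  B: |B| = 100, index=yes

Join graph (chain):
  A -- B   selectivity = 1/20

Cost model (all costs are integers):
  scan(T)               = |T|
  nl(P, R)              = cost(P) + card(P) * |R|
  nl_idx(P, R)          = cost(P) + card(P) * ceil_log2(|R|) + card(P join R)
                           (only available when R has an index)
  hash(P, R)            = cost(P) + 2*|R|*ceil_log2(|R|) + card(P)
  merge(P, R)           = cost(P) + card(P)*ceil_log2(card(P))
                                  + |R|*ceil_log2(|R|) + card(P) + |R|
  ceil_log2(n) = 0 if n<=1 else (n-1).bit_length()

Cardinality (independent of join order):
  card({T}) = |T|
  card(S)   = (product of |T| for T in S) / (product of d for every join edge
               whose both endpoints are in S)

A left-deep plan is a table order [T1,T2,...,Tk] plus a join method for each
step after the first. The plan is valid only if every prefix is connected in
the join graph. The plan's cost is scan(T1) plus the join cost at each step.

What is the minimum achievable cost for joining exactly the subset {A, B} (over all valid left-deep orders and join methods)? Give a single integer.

Selinger DP over subsets of {A,B}:
  {A}: scan cost=500, card=500
  {B}: scan cost=100, card=100
  {AB}: card=2500; try (B,hash)→2400, (A,nl_idx)→3500, (A,merge)→5900, (B,merge)→6300, (B,nl_idx)→6500, (A,hash)→9200 …(+2); best=2400 via (B,hash)

2400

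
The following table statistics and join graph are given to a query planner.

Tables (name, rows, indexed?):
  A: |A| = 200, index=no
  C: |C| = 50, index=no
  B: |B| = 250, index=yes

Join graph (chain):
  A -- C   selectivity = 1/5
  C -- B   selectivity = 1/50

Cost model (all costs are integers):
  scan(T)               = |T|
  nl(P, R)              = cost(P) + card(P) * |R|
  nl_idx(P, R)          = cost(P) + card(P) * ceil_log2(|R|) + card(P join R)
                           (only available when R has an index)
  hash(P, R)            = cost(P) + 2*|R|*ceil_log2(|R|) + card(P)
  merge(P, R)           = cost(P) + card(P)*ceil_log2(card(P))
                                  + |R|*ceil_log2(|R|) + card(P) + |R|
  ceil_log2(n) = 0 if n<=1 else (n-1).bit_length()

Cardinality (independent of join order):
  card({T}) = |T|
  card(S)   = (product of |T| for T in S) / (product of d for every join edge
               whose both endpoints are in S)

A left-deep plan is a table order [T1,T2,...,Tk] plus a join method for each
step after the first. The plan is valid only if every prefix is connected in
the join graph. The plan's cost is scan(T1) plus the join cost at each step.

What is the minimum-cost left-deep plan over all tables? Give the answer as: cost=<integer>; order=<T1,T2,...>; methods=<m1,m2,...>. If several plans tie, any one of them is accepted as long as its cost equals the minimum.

Selinger DP (subsets sized 1..n):
  {A}: scan cost=200, card=200
  {C}: scan cost=50, card=50
  {B}: scan cost=250, card=250
  {AC}: card=2000; try (C,hash)→1000, (A,merge)→2200, (C,merge)→2350, (A,hash)→3300, (A,nl)→10050, (C,nl)→10200; best=1000 via (C,hash)
  {BC}: card=250; try (B,nl_idx)→700, (C,hash)→1100, (B,merge)→2650, (C,merge)→2850, (B,hash)→4100, (B,nl)→12550 …(+1); best=700 via (B,nl_idx)
  {ABC}: card=10000; try (A,hash)→4150, (A,merge)→4750, (B,hash)→7000, (B,nl_idx)→27000, (B,merge)→27250, (A,nl)→50700 …(+1); best=4150 via (A,hash)

cost=4150; order=C,B,A; methods=nl_idx,hash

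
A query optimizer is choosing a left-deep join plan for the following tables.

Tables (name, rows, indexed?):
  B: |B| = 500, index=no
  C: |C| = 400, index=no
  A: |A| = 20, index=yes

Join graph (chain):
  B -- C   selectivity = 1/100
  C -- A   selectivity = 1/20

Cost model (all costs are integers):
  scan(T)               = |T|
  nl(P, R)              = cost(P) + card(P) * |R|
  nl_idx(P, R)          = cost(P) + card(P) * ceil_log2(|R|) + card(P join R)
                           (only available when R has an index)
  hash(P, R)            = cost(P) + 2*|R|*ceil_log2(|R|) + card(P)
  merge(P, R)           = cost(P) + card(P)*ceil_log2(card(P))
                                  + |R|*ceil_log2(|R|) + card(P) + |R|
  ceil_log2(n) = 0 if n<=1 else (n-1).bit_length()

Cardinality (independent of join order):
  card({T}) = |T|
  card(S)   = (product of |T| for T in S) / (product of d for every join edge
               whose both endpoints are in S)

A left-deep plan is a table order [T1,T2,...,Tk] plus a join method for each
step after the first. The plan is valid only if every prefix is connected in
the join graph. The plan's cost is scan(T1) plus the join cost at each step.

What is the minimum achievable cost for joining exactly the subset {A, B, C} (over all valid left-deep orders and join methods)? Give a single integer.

Selinger DP over subsets of {A,B,C}:
  {B}: scan cost=500, card=500
  {C}: scan cost=400, card=400
  {A}: scan cost=20, card=20
  {BC}: card=2000; try (C,hash)→8200, (B,merge)→9400, (C,merge)→9500, (B,hash)→9800, (B,nl)→200400, (C,nl)→200500; best=8200 via (C,hash)
  {AC}: card=400; try (A,hash)→1000, (A,nl_idx)→2800, (C,merge)→4140, (A,merge)→4520, (C,hash)→7240, (C,nl)→8020 …(+1); best=1000 via (A,hash)
  {ABC}: card=2000; try (B,merge)→10000, (B,hash)→10400, (A,hash)→10400, (A,nl_idx)→20200, (A,merge)→32320, (A,nl)→48200 …(+1); best=10000 via (B,merge)

10000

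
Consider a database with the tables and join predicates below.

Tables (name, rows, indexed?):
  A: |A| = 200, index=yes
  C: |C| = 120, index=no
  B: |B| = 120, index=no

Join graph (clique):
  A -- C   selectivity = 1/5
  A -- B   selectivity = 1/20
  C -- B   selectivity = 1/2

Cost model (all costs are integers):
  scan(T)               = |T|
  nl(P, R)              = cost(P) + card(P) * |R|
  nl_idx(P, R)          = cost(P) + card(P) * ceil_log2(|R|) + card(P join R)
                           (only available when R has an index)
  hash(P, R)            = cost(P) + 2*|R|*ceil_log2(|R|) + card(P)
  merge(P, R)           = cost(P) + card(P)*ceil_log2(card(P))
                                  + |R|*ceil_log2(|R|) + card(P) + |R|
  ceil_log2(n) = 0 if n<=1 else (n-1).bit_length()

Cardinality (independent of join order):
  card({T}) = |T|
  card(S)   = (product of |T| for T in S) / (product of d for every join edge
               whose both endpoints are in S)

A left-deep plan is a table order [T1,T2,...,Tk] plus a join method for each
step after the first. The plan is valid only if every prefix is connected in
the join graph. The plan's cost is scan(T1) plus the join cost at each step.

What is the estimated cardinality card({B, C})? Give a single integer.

Tables in S: B(120), C(120)
Edges inside S: C-B(d=2)
numerator = 120 * 120 = 14400
denominator = 2 = 2
card(S) = 14400 / 2 = 7200

7200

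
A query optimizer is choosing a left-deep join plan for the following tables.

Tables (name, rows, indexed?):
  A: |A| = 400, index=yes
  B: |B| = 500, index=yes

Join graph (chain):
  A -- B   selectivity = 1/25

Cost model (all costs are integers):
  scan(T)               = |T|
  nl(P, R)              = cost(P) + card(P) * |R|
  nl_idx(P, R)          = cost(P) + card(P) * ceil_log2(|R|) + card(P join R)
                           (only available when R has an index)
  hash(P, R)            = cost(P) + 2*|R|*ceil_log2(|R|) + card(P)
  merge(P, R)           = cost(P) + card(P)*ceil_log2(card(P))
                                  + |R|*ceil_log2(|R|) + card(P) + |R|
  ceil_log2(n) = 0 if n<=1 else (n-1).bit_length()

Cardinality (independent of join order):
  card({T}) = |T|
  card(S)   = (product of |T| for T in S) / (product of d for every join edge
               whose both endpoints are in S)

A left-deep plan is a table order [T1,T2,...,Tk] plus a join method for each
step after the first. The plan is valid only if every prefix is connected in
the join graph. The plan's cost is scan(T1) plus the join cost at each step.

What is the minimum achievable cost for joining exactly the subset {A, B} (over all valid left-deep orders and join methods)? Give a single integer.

Selinger DP over subsets of {A,B}:
  {A}: scan cost=400, card=400
  {B}: scan cost=500, card=500
  {AB}: card=8000; try (A,hash)→8200, (B,merge)→9400, (A,merge)→9500, (B,hash)→9800, (B,nl_idx)→12000, (A,nl_idx)→13000 …(+2); best=8200 via (A,hash)

8200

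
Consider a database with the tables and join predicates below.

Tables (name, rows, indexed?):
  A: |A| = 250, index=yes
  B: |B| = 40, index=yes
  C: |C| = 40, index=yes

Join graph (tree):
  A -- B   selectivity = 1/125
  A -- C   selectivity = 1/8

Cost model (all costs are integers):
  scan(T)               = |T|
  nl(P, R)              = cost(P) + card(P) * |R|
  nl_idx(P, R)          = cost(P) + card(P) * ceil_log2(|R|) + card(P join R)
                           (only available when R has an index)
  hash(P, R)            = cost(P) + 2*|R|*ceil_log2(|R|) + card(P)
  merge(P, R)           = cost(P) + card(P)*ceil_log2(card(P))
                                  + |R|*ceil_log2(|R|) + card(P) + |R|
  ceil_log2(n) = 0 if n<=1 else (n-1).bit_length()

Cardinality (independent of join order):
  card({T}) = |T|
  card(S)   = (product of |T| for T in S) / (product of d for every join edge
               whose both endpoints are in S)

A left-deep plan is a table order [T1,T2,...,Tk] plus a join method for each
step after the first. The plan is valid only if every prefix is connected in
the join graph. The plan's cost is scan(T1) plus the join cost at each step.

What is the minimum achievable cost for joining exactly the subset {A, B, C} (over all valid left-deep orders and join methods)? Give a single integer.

Selinger DP over subsets of {A,B,C}:
  {A}: scan cost=250, card=250
  {B}: scan cost=40, card=40
  {C}: scan cost=40, card=40
  {AB}: card=80; try (A,nl_idx)→440, (B,hash)→980, (B,nl_idx)→1830, (A,merge)→2570, (B,merge)→2780, (A,hash)→4080 …(+2); best=440 via (A,nl_idx)
  {AC}: card=1250; try (C,hash)→980, (A,nl_idx)→1610, (A,merge)→2570, (C,merge)→2780, (C,nl_idx)→3000, (A,hash)→4080 …(+2); best=980 via (C,hash)
  {ABC}: card=400; try (C,hash)→1000, (C,nl_idx)→1320, (C,merge)→1360, (B,hash)→2710, (C,nl)→3640, (B,nl_idx)→8880 …(+2); best=1000 via (C,hash)

1000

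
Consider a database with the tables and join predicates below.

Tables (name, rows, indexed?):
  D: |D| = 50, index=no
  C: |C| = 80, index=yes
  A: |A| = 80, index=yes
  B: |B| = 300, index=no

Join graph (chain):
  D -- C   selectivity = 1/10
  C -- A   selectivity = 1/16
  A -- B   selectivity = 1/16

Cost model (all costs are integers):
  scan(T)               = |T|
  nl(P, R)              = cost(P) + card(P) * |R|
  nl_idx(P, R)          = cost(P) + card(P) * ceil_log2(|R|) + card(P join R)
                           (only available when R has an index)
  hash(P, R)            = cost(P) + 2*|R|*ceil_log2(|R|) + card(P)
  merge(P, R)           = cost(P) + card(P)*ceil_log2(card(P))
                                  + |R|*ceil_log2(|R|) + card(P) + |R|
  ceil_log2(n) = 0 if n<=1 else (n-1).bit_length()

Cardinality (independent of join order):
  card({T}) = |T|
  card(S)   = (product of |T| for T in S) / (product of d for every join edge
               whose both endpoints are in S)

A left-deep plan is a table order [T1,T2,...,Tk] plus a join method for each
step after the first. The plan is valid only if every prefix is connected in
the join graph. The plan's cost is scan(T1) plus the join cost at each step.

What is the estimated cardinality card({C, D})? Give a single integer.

400

Tables in S: C(80), D(50)
Edges inside S: D-C(d=10)
numerator = 80 * 50 = 4000
denominator = 10 = 10
card(S) = 4000 / 10 = 400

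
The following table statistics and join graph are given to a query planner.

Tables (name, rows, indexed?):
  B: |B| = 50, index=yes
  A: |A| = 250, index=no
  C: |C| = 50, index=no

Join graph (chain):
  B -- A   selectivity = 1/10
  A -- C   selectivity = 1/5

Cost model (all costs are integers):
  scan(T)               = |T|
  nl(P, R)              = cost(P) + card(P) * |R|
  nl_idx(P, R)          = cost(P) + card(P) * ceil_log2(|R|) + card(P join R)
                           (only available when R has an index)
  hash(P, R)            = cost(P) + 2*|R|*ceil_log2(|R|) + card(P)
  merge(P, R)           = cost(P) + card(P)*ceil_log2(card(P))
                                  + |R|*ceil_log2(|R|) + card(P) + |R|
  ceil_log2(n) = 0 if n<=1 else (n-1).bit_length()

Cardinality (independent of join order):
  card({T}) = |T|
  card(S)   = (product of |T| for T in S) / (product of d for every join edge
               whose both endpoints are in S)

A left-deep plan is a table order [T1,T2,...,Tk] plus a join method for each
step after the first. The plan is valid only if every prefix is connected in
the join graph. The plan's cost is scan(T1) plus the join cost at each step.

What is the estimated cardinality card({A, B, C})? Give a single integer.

Tables in S: A(250), B(50), C(50)
Edges inside S: B-A(d=10), A-C(d=5)
numerator = 250 * 50 * 50 = 625000
denominator = 10 * 5 = 50
card(S) = 625000 / 50 = 12500

12500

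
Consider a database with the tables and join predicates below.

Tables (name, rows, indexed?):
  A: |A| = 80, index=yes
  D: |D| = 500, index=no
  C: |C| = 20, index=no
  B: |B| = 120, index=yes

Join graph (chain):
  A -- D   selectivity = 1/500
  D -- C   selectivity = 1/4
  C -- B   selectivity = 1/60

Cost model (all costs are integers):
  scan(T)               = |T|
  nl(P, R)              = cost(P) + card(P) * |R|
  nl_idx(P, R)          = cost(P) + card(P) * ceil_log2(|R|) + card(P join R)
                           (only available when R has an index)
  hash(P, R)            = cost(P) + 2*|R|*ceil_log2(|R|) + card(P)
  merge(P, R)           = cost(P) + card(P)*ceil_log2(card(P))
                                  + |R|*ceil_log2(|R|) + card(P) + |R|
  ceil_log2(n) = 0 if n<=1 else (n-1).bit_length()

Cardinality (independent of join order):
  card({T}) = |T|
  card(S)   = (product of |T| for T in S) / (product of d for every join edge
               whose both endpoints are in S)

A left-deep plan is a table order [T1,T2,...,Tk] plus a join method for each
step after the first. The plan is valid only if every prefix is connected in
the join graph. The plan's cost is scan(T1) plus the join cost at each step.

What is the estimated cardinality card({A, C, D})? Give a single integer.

400

Tables in S: A(80), C(20), D(500)
Edges inside S: A-D(d=500), D-C(d=4)
numerator = 80 * 20 * 500 = 800000
denominator = 500 * 4 = 2000
card(S) = 800000 / 2000 = 400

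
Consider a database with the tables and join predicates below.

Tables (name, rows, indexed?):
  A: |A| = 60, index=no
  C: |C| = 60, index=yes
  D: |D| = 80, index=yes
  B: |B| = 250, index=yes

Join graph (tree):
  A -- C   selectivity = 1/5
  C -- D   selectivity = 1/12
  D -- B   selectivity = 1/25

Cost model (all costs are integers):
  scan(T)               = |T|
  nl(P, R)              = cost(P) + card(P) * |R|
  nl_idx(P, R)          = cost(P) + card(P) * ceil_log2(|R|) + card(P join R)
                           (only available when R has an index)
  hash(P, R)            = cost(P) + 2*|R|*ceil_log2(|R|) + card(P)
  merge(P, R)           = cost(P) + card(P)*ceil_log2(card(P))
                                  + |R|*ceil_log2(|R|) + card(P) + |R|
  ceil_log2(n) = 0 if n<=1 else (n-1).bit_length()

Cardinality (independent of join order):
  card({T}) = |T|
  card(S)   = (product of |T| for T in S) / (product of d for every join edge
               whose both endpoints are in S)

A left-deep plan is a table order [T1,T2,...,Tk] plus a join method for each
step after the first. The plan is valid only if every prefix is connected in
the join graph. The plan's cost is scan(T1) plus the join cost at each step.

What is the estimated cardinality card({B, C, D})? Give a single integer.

Tables in S: B(250), C(60), D(80)
Edges inside S: C-D(d=12), D-B(d=25)
numerator = 250 * 60 * 80 = 1200000
denominator = 12 * 25 = 300
card(S) = 1200000 / 300 = 4000

4000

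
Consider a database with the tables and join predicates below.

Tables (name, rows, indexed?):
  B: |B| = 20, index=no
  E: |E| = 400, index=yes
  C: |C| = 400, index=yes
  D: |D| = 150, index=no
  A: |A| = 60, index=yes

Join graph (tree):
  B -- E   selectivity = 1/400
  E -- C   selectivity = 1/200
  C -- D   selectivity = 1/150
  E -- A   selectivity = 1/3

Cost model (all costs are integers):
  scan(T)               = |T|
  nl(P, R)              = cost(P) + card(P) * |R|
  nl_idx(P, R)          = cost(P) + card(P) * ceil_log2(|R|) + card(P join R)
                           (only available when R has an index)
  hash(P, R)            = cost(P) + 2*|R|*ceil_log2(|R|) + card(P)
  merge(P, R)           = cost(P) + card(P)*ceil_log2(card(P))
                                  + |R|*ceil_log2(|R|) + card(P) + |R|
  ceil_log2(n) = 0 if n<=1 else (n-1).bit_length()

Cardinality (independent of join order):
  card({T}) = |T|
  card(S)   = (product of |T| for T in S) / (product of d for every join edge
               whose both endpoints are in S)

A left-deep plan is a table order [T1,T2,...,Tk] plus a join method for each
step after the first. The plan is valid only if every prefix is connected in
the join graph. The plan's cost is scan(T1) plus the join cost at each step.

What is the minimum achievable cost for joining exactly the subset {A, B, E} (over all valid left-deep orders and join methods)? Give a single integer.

Selinger DP over subsets of {A,B,E}:
  {B}: scan cost=20, card=20
  {E}: scan cost=400, card=400
  {A}: scan cost=60, card=60
  {BE}: card=20; try (E,nl_idx)→220, (B,hash)→1000, (E,merge)→4140, (B,merge)→4520, (E,hash)→7240, (E,nl)→8020 …(+1); best=220 via (E,nl_idx)
  {AE}: card=8000; try (A,hash)→1520, (E,merge)→4480, (A,merge)→4820, (E,hash)→7320, (E,nl_idx)→8600, (A,nl_idx)→10800 …(+2); best=1520 via (A,hash)
  {ABE}: card=400; try (A,nl_idx)→740, (A,merge)→760, (A,hash)→960, (A,nl)→1420, (B,hash)→9720, (B,merge)→113640 …(+1); best=740 via (A,nl_idx)

740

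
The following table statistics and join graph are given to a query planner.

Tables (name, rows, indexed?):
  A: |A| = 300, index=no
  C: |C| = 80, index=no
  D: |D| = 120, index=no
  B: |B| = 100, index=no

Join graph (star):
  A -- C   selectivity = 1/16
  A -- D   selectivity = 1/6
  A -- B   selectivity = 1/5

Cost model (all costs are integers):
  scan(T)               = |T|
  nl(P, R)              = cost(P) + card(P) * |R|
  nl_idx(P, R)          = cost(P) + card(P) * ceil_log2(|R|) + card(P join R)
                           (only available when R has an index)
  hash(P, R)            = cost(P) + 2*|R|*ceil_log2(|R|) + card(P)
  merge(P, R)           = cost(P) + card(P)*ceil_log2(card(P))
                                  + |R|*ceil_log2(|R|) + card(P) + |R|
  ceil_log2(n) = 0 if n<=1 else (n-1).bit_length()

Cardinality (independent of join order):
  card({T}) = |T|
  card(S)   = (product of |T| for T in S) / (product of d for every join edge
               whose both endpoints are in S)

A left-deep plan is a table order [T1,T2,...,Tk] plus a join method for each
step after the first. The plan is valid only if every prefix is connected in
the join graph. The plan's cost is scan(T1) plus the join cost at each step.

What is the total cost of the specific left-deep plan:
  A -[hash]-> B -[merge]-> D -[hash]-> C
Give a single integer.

step 1: scan A: cost=300, card=300
step 2: join B via hash
    card(P join B) = 300*100/(5) = 6000
    cost = 300 + 2*100*7 + 300 = 2000
step 3: join D via merge
    card(P join D) = 6000*120/(6) = 120000
    cost = 2000 + 6000*13 + 120*7 + 6000 + 120 = 86960
step 4: join C via hash
    card(P join C) = 120000*80/(16) = 600000
    cost = 86960 + 2*80*7 + 120000 = 208080

208080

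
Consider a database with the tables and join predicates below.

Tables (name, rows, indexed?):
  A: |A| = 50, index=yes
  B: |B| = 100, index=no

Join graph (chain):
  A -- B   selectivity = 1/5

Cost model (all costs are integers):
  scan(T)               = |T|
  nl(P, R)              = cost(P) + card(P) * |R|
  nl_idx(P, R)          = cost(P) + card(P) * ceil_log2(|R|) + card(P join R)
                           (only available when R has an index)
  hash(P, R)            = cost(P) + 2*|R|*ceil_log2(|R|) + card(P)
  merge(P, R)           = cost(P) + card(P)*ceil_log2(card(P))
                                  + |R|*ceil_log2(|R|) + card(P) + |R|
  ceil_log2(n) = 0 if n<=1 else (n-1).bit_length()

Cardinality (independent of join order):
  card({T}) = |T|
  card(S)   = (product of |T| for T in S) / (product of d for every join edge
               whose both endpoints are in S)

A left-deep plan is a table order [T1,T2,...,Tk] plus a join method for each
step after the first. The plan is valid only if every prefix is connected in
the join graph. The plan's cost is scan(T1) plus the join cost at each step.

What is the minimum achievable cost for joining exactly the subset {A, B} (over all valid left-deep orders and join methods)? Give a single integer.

800

Selinger DP over subsets of {A,B}:
  {A}: scan cost=50, card=50
  {B}: scan cost=100, card=100
  {AB}: card=1000; try (A,hash)→800, (B,merge)→1200, (A,merge)→1250, (B,hash)→1500, (A,nl_idx)→1700, (B,nl)→5050 …(+1); best=800 via (A,hash)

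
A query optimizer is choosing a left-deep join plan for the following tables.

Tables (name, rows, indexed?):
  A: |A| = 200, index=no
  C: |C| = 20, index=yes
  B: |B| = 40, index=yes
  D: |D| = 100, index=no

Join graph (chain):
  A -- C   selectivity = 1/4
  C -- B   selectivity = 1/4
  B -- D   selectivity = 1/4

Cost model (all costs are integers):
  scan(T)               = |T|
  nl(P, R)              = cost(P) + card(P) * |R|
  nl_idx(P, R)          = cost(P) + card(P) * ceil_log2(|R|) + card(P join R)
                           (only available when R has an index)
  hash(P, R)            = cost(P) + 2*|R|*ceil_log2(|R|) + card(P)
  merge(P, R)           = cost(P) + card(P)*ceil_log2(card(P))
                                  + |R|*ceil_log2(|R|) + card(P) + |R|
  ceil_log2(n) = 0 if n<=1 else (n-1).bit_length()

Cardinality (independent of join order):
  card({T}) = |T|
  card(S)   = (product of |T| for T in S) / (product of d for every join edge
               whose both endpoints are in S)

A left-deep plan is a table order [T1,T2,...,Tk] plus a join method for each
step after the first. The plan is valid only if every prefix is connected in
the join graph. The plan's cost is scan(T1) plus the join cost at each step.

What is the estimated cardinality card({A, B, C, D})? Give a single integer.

250000

Tables in S: A(200), B(40), C(20), D(100)
Edges inside S: A-C(d=4), C-B(d=4), B-D(d=4)
numerator = 200 * 40 * 20 * 100 = 16000000
denominator = 4 * 4 * 4 = 64
card(S) = 16000000 / 64 = 250000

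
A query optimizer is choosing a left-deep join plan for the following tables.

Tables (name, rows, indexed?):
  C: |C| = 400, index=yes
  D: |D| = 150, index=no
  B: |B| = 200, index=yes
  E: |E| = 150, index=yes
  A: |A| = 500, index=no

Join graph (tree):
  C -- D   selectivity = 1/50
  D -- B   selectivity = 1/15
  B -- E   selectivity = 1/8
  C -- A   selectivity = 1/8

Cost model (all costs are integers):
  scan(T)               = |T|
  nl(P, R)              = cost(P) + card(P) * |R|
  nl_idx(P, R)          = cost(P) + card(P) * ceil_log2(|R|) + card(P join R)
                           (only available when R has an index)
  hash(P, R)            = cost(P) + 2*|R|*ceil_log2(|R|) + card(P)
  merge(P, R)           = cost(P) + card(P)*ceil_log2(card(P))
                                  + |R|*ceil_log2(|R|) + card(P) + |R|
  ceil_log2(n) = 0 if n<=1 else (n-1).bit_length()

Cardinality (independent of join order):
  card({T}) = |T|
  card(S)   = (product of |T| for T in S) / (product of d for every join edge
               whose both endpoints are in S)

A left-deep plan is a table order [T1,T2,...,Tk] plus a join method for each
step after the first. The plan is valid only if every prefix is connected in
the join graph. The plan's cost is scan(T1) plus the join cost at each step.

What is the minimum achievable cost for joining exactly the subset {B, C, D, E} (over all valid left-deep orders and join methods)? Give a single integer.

Selinger DP over subsets of {B,C,D,E}:
  {C}: scan cost=400, card=400
  {D}: scan cost=150, card=150
  {B}: scan cost=200, card=200
  {E}: scan cost=150, card=150
  {CD}: card=1200; try (C,nl_idx)→2700, (D,hash)→3200, (C,merge)→5500, (D,merge)→5750, (C,hash)→7500, (C,nl)→60150 …(+1); best=2700 via (C,nl_idx)
  {BD}: card=2000; try (D,hash)→2800, (B,merge)→3300, (D,merge)→3350, (B,nl_idx)→3350, (B,hash)→3500, (B,nl)→30150 …(+1); best=2800 via (D,hash)
  {BE}: card=3750; try (E,hash)→2800, (B,merge)→3300, (E,merge)→3350, (B,hash)→3500, (B,nl_idx)→5100, (E,nl_idx)→5550 …(+2); best=2800 via (E,hash)
  {BCD}: card=16000; try (B,hash)→7100, (C,hash)→12000, (B,merge)→18900, (B,nl_idx)→28300, (C,merge)→30800, (C,nl_idx)→36800 …(+2); best=7100 via (B,hash)
  {BDE}: card=37500; try (E,hash)→7200, (D,hash)→8950, (E,merge)→28150, (D,merge)→52900, (E,nl_idx)→56300, (E,nl)→302800 …(+1); best=7200 via (E,hash)
  {BCDE}: card=300000; try (E,hash)→25500, (C,hash)→51900, (E,merge)→248450, (E,nl_idx)→435100, (C,nl_idx)→644700, (C,merge)→648700 …(+2); best=25500 via (E,hash)

25500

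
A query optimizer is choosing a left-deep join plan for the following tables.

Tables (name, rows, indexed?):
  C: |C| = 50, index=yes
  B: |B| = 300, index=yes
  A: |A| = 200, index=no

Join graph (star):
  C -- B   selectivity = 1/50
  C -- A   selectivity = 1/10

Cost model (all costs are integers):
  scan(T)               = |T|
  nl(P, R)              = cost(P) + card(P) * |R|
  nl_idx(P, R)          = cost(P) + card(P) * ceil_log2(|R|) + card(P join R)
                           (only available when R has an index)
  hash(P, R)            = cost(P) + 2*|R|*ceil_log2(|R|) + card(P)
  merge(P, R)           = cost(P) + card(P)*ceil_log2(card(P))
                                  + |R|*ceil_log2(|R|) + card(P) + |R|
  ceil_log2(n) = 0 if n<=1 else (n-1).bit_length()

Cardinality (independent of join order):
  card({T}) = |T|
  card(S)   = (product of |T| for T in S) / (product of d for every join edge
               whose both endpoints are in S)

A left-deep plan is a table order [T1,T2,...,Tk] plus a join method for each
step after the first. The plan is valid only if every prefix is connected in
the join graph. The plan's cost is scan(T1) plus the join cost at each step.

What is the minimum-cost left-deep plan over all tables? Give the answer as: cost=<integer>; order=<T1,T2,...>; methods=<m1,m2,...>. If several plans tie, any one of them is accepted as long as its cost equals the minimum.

Selinger DP (subsets sized 1..n):
  {C}: scan cost=50, card=50
  {B}: scan cost=300, card=300
  {A}: scan cost=200, card=200
  {BC}: card=300; try (B,nl_idx)→800, (C,hash)→1200, (C,nl_idx)→2400, (B,merge)→3400, (C,merge)→3650, (B,hash)→5500 …(+2); best=800 via (B,nl_idx)
  {AC}: card=1000; try (C,hash)→1000, (A,merge)→2200, (C,merge)→2350, (C,nl_idx)→2400, (A,hash)→3300, (A,nl)→10050 …(+1); best=1000 via (C,hash)
  {ABC}: card=6000; try (A,hash)→4300, (A,merge)→5600, (B,hash)→7400, (B,merge)→15000, (B,nl_idx)→16000, (A,nl)→60800 …(+1); best=4300 via (A,hash)

cost=4300; order=C,B,A; methods=nl_idx,hash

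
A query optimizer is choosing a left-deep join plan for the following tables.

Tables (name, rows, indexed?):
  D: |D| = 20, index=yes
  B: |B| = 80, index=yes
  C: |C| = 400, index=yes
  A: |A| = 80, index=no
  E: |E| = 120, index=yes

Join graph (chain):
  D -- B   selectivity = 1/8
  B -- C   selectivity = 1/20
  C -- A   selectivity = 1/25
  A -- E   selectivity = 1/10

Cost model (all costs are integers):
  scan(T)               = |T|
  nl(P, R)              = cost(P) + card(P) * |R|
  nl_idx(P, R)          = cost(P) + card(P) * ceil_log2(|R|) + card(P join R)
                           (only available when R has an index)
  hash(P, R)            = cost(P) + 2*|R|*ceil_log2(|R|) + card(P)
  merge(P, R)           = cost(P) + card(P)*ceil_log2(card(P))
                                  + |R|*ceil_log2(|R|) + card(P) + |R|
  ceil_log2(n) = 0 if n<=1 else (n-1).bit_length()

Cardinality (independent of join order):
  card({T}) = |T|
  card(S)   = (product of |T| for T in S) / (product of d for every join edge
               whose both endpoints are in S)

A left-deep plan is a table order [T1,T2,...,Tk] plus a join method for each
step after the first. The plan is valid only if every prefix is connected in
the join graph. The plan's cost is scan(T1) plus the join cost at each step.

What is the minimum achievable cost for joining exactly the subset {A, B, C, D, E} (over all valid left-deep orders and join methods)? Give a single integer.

23320

Selinger DP over subsets of {A,B,C,D,E}:
  {D}: scan cost=20, card=20
  {B}: scan cost=80, card=80
  {C}: scan cost=400, card=400
  {A}: scan cost=80, card=80
  {E}: scan cost=120, card=120
  {BD}: card=200; try (D,hash)→360, (B,nl_idx)→360, (D,nl_idx)→680, (B,merge)→780, (D,merge)→840, (B,hash)→1160 …(+2); best=360 via (D,hash)
  {BC}: card=1600; try (B,hash)→1920, (C,nl_idx)→2400, (C,merge)→4720, (B,nl_idx)→4800, (B,merge)→5040, (C,hash)→7360 …(+2); best=1920 via (B,hash)
  {AC}: card=1280; try (A,hash)→1920, (C,nl_idx)→2080, (C,merge)→4720, (A,merge)→5040, (C,hash)→7360, (C,nl)→32080 …(+1); best=1920 via (A,hash)
  {AE}: card=960; try (A,hash)→1360, (E,nl_idx)→1600, (E,merge)→1680, (A,merge)→1720, (E,hash)→1840, (E,nl)→9680 …(+1); best=1360 via (A,hash)
  {BCD}: card=4000; try (D,hash)→3720, (C,merge)→6160, (C,nl_idx)→6160, (C,hash)→7760, (D,nl_idx)→13920, (D,merge)→21240 …(+2); best=3720 via (D,hash)
  {ABC}: card=5120; try (B,hash)→4320, (A,hash)→4640, (B,nl_idx)→16000, (B,merge)→17920, (A,merge)→21760, (B,nl)→104320 …(+1); best=4320 via (B,hash)
  {ACE}: card=15360; try (E,hash)→4880, (C,hash)→9520, (C,merge)→15920, (E,merge)→18240, (C,nl_idx)→25360, (E,nl_idx)→26240 …(+2); best=4880 via (E,hash)
  {ABCD}: card=12800; try (A,hash)→8840, (D,hash)→9640, (D,nl_idx)→42720, (A,merge)→56360, (D,merge)→76120, (D,nl)→106720 …(+1); best=8840 via (A,hash)
  {ABCE}: card=61440; try (E,hash)→11120, (B,hash)→21360, (E,merge)→76960, (E,nl_idx)→101600, (B,nl_idx)→173840, (B,merge)→235920 …(+2); best=11120 via (E,hash)
  {ABCDE}: card=153600; try (E,hash)→23320, (D,hash)→72760, (E,merge)→201800, (E,nl_idx)→252040, (D,nl_idx)→471920, (D,merge)→1055720 …(+2); best=23320 via (E,hash)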